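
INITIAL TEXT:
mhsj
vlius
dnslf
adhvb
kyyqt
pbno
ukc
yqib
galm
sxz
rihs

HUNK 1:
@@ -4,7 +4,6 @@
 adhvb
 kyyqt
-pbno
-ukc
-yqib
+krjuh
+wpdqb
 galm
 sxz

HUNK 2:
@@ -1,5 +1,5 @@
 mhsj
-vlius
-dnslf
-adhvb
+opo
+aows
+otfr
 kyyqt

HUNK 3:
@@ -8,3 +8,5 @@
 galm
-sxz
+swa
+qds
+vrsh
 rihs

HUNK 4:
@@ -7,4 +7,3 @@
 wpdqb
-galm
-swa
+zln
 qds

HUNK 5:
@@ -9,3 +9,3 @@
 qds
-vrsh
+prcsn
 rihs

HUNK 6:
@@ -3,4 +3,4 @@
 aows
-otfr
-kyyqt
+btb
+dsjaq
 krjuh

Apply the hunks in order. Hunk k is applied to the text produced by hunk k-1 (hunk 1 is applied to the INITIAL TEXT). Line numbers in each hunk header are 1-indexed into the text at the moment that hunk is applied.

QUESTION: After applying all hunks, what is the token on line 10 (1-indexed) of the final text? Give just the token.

Hunk 1: at line 4 remove [pbno,ukc,yqib] add [krjuh,wpdqb] -> 10 lines: mhsj vlius dnslf adhvb kyyqt krjuh wpdqb galm sxz rihs
Hunk 2: at line 1 remove [vlius,dnslf,adhvb] add [opo,aows,otfr] -> 10 lines: mhsj opo aows otfr kyyqt krjuh wpdqb galm sxz rihs
Hunk 3: at line 8 remove [sxz] add [swa,qds,vrsh] -> 12 lines: mhsj opo aows otfr kyyqt krjuh wpdqb galm swa qds vrsh rihs
Hunk 4: at line 7 remove [galm,swa] add [zln] -> 11 lines: mhsj opo aows otfr kyyqt krjuh wpdqb zln qds vrsh rihs
Hunk 5: at line 9 remove [vrsh] add [prcsn] -> 11 lines: mhsj opo aows otfr kyyqt krjuh wpdqb zln qds prcsn rihs
Hunk 6: at line 3 remove [otfr,kyyqt] add [btb,dsjaq] -> 11 lines: mhsj opo aows btb dsjaq krjuh wpdqb zln qds prcsn rihs
Final line 10: prcsn

Answer: prcsn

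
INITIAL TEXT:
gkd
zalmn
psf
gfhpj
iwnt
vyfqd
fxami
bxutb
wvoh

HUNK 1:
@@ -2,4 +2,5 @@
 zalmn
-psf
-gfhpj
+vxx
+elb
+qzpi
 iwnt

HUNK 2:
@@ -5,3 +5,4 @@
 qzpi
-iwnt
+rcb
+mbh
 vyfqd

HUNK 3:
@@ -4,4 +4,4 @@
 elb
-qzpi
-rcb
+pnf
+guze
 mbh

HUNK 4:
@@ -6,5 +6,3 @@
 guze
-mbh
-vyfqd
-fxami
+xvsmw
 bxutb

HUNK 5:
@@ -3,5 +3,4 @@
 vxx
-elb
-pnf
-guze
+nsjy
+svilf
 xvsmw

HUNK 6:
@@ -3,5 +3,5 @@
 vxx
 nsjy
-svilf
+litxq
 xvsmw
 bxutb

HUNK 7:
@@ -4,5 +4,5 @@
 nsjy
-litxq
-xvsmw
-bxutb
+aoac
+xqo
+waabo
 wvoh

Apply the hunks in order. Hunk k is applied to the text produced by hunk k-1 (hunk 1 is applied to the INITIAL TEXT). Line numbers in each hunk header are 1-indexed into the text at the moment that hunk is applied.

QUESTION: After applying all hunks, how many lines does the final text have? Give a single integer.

Answer: 8

Derivation:
Hunk 1: at line 2 remove [psf,gfhpj] add [vxx,elb,qzpi] -> 10 lines: gkd zalmn vxx elb qzpi iwnt vyfqd fxami bxutb wvoh
Hunk 2: at line 5 remove [iwnt] add [rcb,mbh] -> 11 lines: gkd zalmn vxx elb qzpi rcb mbh vyfqd fxami bxutb wvoh
Hunk 3: at line 4 remove [qzpi,rcb] add [pnf,guze] -> 11 lines: gkd zalmn vxx elb pnf guze mbh vyfqd fxami bxutb wvoh
Hunk 4: at line 6 remove [mbh,vyfqd,fxami] add [xvsmw] -> 9 lines: gkd zalmn vxx elb pnf guze xvsmw bxutb wvoh
Hunk 5: at line 3 remove [elb,pnf,guze] add [nsjy,svilf] -> 8 lines: gkd zalmn vxx nsjy svilf xvsmw bxutb wvoh
Hunk 6: at line 3 remove [svilf] add [litxq] -> 8 lines: gkd zalmn vxx nsjy litxq xvsmw bxutb wvoh
Hunk 7: at line 4 remove [litxq,xvsmw,bxutb] add [aoac,xqo,waabo] -> 8 lines: gkd zalmn vxx nsjy aoac xqo waabo wvoh
Final line count: 8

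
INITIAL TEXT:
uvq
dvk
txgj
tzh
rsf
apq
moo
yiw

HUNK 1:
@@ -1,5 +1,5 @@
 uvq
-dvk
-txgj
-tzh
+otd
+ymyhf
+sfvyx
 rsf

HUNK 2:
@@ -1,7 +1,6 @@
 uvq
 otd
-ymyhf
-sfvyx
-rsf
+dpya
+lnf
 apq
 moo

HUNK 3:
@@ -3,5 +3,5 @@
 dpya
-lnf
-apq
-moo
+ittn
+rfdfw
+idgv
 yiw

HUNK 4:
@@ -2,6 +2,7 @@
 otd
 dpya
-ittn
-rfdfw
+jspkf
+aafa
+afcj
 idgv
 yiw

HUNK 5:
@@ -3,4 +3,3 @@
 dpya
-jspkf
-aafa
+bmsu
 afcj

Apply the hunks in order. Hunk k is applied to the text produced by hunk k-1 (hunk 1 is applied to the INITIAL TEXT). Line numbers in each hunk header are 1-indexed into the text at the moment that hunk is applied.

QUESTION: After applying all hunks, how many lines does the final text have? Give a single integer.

Answer: 7

Derivation:
Hunk 1: at line 1 remove [dvk,txgj,tzh] add [otd,ymyhf,sfvyx] -> 8 lines: uvq otd ymyhf sfvyx rsf apq moo yiw
Hunk 2: at line 1 remove [ymyhf,sfvyx,rsf] add [dpya,lnf] -> 7 lines: uvq otd dpya lnf apq moo yiw
Hunk 3: at line 3 remove [lnf,apq,moo] add [ittn,rfdfw,idgv] -> 7 lines: uvq otd dpya ittn rfdfw idgv yiw
Hunk 4: at line 2 remove [ittn,rfdfw] add [jspkf,aafa,afcj] -> 8 lines: uvq otd dpya jspkf aafa afcj idgv yiw
Hunk 5: at line 3 remove [jspkf,aafa] add [bmsu] -> 7 lines: uvq otd dpya bmsu afcj idgv yiw
Final line count: 7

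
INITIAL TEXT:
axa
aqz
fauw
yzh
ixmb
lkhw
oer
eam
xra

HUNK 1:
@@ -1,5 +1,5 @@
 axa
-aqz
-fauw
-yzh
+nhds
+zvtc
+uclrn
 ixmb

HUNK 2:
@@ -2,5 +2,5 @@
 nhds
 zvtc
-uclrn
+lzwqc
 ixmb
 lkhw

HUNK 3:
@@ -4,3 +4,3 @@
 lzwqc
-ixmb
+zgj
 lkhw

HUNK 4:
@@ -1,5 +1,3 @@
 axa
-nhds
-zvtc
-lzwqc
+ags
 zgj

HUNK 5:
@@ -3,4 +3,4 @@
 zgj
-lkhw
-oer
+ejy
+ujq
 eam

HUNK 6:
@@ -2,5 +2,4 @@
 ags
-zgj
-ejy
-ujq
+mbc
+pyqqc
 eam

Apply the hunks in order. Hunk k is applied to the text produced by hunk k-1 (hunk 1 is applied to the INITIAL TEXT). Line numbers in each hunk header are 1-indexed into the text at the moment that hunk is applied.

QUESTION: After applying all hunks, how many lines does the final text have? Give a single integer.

Answer: 6

Derivation:
Hunk 1: at line 1 remove [aqz,fauw,yzh] add [nhds,zvtc,uclrn] -> 9 lines: axa nhds zvtc uclrn ixmb lkhw oer eam xra
Hunk 2: at line 2 remove [uclrn] add [lzwqc] -> 9 lines: axa nhds zvtc lzwqc ixmb lkhw oer eam xra
Hunk 3: at line 4 remove [ixmb] add [zgj] -> 9 lines: axa nhds zvtc lzwqc zgj lkhw oer eam xra
Hunk 4: at line 1 remove [nhds,zvtc,lzwqc] add [ags] -> 7 lines: axa ags zgj lkhw oer eam xra
Hunk 5: at line 3 remove [lkhw,oer] add [ejy,ujq] -> 7 lines: axa ags zgj ejy ujq eam xra
Hunk 6: at line 2 remove [zgj,ejy,ujq] add [mbc,pyqqc] -> 6 lines: axa ags mbc pyqqc eam xra
Final line count: 6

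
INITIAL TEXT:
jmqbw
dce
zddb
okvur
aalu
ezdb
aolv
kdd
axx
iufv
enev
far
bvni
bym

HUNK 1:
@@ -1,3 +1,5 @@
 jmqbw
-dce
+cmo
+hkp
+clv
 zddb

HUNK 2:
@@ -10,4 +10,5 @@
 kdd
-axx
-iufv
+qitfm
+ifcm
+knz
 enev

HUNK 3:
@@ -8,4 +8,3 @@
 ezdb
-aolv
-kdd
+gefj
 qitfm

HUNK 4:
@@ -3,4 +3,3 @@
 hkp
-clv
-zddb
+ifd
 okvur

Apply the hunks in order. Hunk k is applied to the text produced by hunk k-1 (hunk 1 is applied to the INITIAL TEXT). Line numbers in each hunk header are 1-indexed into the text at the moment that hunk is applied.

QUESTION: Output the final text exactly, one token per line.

Hunk 1: at line 1 remove [dce] add [cmo,hkp,clv] -> 16 lines: jmqbw cmo hkp clv zddb okvur aalu ezdb aolv kdd axx iufv enev far bvni bym
Hunk 2: at line 10 remove [axx,iufv] add [qitfm,ifcm,knz] -> 17 lines: jmqbw cmo hkp clv zddb okvur aalu ezdb aolv kdd qitfm ifcm knz enev far bvni bym
Hunk 3: at line 8 remove [aolv,kdd] add [gefj] -> 16 lines: jmqbw cmo hkp clv zddb okvur aalu ezdb gefj qitfm ifcm knz enev far bvni bym
Hunk 4: at line 3 remove [clv,zddb] add [ifd] -> 15 lines: jmqbw cmo hkp ifd okvur aalu ezdb gefj qitfm ifcm knz enev far bvni bym

Answer: jmqbw
cmo
hkp
ifd
okvur
aalu
ezdb
gefj
qitfm
ifcm
knz
enev
far
bvni
bym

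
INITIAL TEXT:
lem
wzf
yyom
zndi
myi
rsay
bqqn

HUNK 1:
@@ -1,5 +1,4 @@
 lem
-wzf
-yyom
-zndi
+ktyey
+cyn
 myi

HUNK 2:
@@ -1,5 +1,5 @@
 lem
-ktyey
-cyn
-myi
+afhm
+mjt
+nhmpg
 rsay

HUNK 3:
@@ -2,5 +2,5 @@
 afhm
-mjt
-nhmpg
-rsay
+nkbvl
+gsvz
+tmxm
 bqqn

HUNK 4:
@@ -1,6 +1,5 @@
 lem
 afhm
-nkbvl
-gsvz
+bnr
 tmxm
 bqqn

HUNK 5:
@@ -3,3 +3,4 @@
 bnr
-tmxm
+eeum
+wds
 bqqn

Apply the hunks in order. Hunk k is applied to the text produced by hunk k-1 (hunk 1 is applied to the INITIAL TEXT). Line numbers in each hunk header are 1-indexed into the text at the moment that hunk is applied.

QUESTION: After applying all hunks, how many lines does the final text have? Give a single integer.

Hunk 1: at line 1 remove [wzf,yyom,zndi] add [ktyey,cyn] -> 6 lines: lem ktyey cyn myi rsay bqqn
Hunk 2: at line 1 remove [ktyey,cyn,myi] add [afhm,mjt,nhmpg] -> 6 lines: lem afhm mjt nhmpg rsay bqqn
Hunk 3: at line 2 remove [mjt,nhmpg,rsay] add [nkbvl,gsvz,tmxm] -> 6 lines: lem afhm nkbvl gsvz tmxm bqqn
Hunk 4: at line 1 remove [nkbvl,gsvz] add [bnr] -> 5 lines: lem afhm bnr tmxm bqqn
Hunk 5: at line 3 remove [tmxm] add [eeum,wds] -> 6 lines: lem afhm bnr eeum wds bqqn
Final line count: 6

Answer: 6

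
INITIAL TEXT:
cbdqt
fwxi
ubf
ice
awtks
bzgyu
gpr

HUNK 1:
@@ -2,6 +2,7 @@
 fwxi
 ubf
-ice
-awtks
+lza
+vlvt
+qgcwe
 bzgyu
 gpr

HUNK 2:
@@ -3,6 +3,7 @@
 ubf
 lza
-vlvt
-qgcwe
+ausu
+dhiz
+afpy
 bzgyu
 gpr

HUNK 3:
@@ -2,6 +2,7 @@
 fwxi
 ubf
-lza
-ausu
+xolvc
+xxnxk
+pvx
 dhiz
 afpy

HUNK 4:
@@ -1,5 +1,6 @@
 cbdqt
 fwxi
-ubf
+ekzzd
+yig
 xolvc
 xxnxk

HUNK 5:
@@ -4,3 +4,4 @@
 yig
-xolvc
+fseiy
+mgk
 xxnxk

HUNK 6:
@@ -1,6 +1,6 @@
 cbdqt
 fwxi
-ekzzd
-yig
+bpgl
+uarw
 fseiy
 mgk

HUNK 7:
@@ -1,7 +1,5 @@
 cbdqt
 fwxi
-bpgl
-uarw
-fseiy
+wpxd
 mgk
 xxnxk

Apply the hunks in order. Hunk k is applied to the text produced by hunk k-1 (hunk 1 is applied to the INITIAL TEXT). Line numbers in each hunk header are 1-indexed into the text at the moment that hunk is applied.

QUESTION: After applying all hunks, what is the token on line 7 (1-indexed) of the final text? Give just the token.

Answer: dhiz

Derivation:
Hunk 1: at line 2 remove [ice,awtks] add [lza,vlvt,qgcwe] -> 8 lines: cbdqt fwxi ubf lza vlvt qgcwe bzgyu gpr
Hunk 2: at line 3 remove [vlvt,qgcwe] add [ausu,dhiz,afpy] -> 9 lines: cbdqt fwxi ubf lza ausu dhiz afpy bzgyu gpr
Hunk 3: at line 2 remove [lza,ausu] add [xolvc,xxnxk,pvx] -> 10 lines: cbdqt fwxi ubf xolvc xxnxk pvx dhiz afpy bzgyu gpr
Hunk 4: at line 1 remove [ubf] add [ekzzd,yig] -> 11 lines: cbdqt fwxi ekzzd yig xolvc xxnxk pvx dhiz afpy bzgyu gpr
Hunk 5: at line 4 remove [xolvc] add [fseiy,mgk] -> 12 lines: cbdqt fwxi ekzzd yig fseiy mgk xxnxk pvx dhiz afpy bzgyu gpr
Hunk 6: at line 1 remove [ekzzd,yig] add [bpgl,uarw] -> 12 lines: cbdqt fwxi bpgl uarw fseiy mgk xxnxk pvx dhiz afpy bzgyu gpr
Hunk 7: at line 1 remove [bpgl,uarw,fseiy] add [wpxd] -> 10 lines: cbdqt fwxi wpxd mgk xxnxk pvx dhiz afpy bzgyu gpr
Final line 7: dhiz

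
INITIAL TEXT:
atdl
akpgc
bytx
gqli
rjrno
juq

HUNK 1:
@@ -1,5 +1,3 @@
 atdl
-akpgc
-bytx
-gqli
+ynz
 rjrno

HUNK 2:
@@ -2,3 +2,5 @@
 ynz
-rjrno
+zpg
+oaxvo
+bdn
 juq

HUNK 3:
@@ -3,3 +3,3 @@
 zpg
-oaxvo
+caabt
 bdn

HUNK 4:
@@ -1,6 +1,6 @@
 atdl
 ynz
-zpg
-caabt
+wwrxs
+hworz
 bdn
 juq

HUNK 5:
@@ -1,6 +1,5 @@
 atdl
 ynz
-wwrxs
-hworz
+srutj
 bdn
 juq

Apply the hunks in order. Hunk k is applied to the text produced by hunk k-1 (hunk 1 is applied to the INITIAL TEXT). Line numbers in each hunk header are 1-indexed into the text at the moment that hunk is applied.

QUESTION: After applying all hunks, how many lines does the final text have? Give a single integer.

Answer: 5

Derivation:
Hunk 1: at line 1 remove [akpgc,bytx,gqli] add [ynz] -> 4 lines: atdl ynz rjrno juq
Hunk 2: at line 2 remove [rjrno] add [zpg,oaxvo,bdn] -> 6 lines: atdl ynz zpg oaxvo bdn juq
Hunk 3: at line 3 remove [oaxvo] add [caabt] -> 6 lines: atdl ynz zpg caabt bdn juq
Hunk 4: at line 1 remove [zpg,caabt] add [wwrxs,hworz] -> 6 lines: atdl ynz wwrxs hworz bdn juq
Hunk 5: at line 1 remove [wwrxs,hworz] add [srutj] -> 5 lines: atdl ynz srutj bdn juq
Final line count: 5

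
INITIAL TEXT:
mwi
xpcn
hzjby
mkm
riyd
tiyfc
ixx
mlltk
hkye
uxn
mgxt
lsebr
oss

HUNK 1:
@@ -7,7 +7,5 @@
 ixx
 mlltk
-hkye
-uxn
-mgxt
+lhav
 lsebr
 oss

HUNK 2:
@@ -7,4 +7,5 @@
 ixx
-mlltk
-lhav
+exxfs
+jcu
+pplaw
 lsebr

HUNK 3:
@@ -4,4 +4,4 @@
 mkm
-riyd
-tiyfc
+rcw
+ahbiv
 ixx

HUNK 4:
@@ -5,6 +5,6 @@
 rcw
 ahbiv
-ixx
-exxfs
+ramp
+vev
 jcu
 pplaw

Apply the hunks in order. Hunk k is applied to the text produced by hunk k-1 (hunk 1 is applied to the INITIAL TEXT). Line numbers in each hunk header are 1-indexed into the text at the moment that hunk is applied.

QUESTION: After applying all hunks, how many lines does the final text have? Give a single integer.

Answer: 12

Derivation:
Hunk 1: at line 7 remove [hkye,uxn,mgxt] add [lhav] -> 11 lines: mwi xpcn hzjby mkm riyd tiyfc ixx mlltk lhav lsebr oss
Hunk 2: at line 7 remove [mlltk,lhav] add [exxfs,jcu,pplaw] -> 12 lines: mwi xpcn hzjby mkm riyd tiyfc ixx exxfs jcu pplaw lsebr oss
Hunk 3: at line 4 remove [riyd,tiyfc] add [rcw,ahbiv] -> 12 lines: mwi xpcn hzjby mkm rcw ahbiv ixx exxfs jcu pplaw lsebr oss
Hunk 4: at line 5 remove [ixx,exxfs] add [ramp,vev] -> 12 lines: mwi xpcn hzjby mkm rcw ahbiv ramp vev jcu pplaw lsebr oss
Final line count: 12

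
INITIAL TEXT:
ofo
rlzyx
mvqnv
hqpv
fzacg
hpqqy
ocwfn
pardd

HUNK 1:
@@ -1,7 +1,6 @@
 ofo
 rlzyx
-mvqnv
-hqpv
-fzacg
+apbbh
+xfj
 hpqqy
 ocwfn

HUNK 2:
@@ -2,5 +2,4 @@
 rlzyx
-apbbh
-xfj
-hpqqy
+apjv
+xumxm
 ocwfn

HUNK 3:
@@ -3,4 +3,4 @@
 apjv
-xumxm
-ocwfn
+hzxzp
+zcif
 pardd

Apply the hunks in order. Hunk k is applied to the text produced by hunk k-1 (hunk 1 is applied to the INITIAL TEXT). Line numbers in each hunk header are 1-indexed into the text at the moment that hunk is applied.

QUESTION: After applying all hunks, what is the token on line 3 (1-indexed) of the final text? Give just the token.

Hunk 1: at line 1 remove [mvqnv,hqpv,fzacg] add [apbbh,xfj] -> 7 lines: ofo rlzyx apbbh xfj hpqqy ocwfn pardd
Hunk 2: at line 2 remove [apbbh,xfj,hpqqy] add [apjv,xumxm] -> 6 lines: ofo rlzyx apjv xumxm ocwfn pardd
Hunk 3: at line 3 remove [xumxm,ocwfn] add [hzxzp,zcif] -> 6 lines: ofo rlzyx apjv hzxzp zcif pardd
Final line 3: apjv

Answer: apjv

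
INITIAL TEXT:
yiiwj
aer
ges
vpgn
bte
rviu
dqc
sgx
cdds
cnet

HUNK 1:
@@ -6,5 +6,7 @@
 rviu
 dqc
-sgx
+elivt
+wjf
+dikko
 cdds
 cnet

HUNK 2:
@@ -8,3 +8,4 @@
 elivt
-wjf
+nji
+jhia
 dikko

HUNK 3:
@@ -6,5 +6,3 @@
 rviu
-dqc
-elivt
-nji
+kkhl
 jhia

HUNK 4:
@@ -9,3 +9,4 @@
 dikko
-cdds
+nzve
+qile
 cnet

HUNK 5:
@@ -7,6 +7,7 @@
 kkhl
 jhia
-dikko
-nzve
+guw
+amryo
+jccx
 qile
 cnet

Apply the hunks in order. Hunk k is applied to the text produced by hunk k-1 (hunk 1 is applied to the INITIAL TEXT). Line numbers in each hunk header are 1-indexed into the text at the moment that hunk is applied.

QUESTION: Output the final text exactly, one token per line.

Hunk 1: at line 6 remove [sgx] add [elivt,wjf,dikko] -> 12 lines: yiiwj aer ges vpgn bte rviu dqc elivt wjf dikko cdds cnet
Hunk 2: at line 8 remove [wjf] add [nji,jhia] -> 13 lines: yiiwj aer ges vpgn bte rviu dqc elivt nji jhia dikko cdds cnet
Hunk 3: at line 6 remove [dqc,elivt,nji] add [kkhl] -> 11 lines: yiiwj aer ges vpgn bte rviu kkhl jhia dikko cdds cnet
Hunk 4: at line 9 remove [cdds] add [nzve,qile] -> 12 lines: yiiwj aer ges vpgn bte rviu kkhl jhia dikko nzve qile cnet
Hunk 5: at line 7 remove [dikko,nzve] add [guw,amryo,jccx] -> 13 lines: yiiwj aer ges vpgn bte rviu kkhl jhia guw amryo jccx qile cnet

Answer: yiiwj
aer
ges
vpgn
bte
rviu
kkhl
jhia
guw
amryo
jccx
qile
cnet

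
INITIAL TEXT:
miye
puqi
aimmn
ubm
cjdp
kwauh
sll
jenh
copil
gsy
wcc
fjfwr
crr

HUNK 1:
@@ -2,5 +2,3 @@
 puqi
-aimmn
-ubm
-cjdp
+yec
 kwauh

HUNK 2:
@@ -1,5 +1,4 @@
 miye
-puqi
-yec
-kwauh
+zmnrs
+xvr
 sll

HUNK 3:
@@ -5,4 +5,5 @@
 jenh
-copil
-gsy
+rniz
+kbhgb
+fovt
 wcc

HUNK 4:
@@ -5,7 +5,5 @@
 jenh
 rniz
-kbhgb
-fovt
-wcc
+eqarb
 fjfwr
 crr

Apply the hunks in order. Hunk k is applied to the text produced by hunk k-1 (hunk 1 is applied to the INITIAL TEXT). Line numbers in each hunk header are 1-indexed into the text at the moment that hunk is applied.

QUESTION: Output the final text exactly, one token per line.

Hunk 1: at line 2 remove [aimmn,ubm,cjdp] add [yec] -> 11 lines: miye puqi yec kwauh sll jenh copil gsy wcc fjfwr crr
Hunk 2: at line 1 remove [puqi,yec,kwauh] add [zmnrs,xvr] -> 10 lines: miye zmnrs xvr sll jenh copil gsy wcc fjfwr crr
Hunk 3: at line 5 remove [copil,gsy] add [rniz,kbhgb,fovt] -> 11 lines: miye zmnrs xvr sll jenh rniz kbhgb fovt wcc fjfwr crr
Hunk 4: at line 5 remove [kbhgb,fovt,wcc] add [eqarb] -> 9 lines: miye zmnrs xvr sll jenh rniz eqarb fjfwr crr

Answer: miye
zmnrs
xvr
sll
jenh
rniz
eqarb
fjfwr
crr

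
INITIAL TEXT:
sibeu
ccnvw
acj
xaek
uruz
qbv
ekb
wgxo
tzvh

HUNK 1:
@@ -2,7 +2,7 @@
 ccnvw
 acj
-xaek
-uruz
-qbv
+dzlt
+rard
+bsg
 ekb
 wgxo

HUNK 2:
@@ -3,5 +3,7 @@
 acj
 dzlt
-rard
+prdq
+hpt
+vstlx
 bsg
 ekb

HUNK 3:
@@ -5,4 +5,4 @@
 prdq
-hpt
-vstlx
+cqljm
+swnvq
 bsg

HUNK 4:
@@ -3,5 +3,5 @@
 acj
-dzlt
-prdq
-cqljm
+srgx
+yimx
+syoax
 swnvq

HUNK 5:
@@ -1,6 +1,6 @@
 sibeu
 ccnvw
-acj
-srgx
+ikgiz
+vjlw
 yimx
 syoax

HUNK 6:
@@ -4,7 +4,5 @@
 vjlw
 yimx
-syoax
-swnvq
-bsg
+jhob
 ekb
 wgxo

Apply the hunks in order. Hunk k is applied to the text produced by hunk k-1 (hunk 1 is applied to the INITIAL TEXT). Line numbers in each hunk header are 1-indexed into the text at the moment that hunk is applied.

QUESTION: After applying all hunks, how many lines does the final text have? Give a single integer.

Answer: 9

Derivation:
Hunk 1: at line 2 remove [xaek,uruz,qbv] add [dzlt,rard,bsg] -> 9 lines: sibeu ccnvw acj dzlt rard bsg ekb wgxo tzvh
Hunk 2: at line 3 remove [rard] add [prdq,hpt,vstlx] -> 11 lines: sibeu ccnvw acj dzlt prdq hpt vstlx bsg ekb wgxo tzvh
Hunk 3: at line 5 remove [hpt,vstlx] add [cqljm,swnvq] -> 11 lines: sibeu ccnvw acj dzlt prdq cqljm swnvq bsg ekb wgxo tzvh
Hunk 4: at line 3 remove [dzlt,prdq,cqljm] add [srgx,yimx,syoax] -> 11 lines: sibeu ccnvw acj srgx yimx syoax swnvq bsg ekb wgxo tzvh
Hunk 5: at line 1 remove [acj,srgx] add [ikgiz,vjlw] -> 11 lines: sibeu ccnvw ikgiz vjlw yimx syoax swnvq bsg ekb wgxo tzvh
Hunk 6: at line 4 remove [syoax,swnvq,bsg] add [jhob] -> 9 lines: sibeu ccnvw ikgiz vjlw yimx jhob ekb wgxo tzvh
Final line count: 9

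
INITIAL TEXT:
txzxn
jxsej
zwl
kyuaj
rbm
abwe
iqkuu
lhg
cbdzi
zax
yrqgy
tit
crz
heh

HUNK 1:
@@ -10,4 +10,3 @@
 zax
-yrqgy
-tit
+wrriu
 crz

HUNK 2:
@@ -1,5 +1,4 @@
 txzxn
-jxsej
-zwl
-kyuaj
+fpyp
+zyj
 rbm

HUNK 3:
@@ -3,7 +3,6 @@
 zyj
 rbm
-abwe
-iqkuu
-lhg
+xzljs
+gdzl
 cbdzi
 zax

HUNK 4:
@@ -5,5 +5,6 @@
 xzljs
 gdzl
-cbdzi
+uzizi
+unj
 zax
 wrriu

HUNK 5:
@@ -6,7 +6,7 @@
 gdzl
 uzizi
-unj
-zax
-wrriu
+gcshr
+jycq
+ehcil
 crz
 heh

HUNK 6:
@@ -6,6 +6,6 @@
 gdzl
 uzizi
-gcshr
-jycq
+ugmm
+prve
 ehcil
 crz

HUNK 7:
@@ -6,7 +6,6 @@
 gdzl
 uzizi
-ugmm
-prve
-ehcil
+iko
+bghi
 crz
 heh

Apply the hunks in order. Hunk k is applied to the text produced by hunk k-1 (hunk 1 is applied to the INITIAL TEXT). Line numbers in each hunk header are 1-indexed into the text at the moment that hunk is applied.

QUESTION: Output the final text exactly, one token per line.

Hunk 1: at line 10 remove [yrqgy,tit] add [wrriu] -> 13 lines: txzxn jxsej zwl kyuaj rbm abwe iqkuu lhg cbdzi zax wrriu crz heh
Hunk 2: at line 1 remove [jxsej,zwl,kyuaj] add [fpyp,zyj] -> 12 lines: txzxn fpyp zyj rbm abwe iqkuu lhg cbdzi zax wrriu crz heh
Hunk 3: at line 3 remove [abwe,iqkuu,lhg] add [xzljs,gdzl] -> 11 lines: txzxn fpyp zyj rbm xzljs gdzl cbdzi zax wrriu crz heh
Hunk 4: at line 5 remove [cbdzi] add [uzizi,unj] -> 12 lines: txzxn fpyp zyj rbm xzljs gdzl uzizi unj zax wrriu crz heh
Hunk 5: at line 6 remove [unj,zax,wrriu] add [gcshr,jycq,ehcil] -> 12 lines: txzxn fpyp zyj rbm xzljs gdzl uzizi gcshr jycq ehcil crz heh
Hunk 6: at line 6 remove [gcshr,jycq] add [ugmm,prve] -> 12 lines: txzxn fpyp zyj rbm xzljs gdzl uzizi ugmm prve ehcil crz heh
Hunk 7: at line 6 remove [ugmm,prve,ehcil] add [iko,bghi] -> 11 lines: txzxn fpyp zyj rbm xzljs gdzl uzizi iko bghi crz heh

Answer: txzxn
fpyp
zyj
rbm
xzljs
gdzl
uzizi
iko
bghi
crz
heh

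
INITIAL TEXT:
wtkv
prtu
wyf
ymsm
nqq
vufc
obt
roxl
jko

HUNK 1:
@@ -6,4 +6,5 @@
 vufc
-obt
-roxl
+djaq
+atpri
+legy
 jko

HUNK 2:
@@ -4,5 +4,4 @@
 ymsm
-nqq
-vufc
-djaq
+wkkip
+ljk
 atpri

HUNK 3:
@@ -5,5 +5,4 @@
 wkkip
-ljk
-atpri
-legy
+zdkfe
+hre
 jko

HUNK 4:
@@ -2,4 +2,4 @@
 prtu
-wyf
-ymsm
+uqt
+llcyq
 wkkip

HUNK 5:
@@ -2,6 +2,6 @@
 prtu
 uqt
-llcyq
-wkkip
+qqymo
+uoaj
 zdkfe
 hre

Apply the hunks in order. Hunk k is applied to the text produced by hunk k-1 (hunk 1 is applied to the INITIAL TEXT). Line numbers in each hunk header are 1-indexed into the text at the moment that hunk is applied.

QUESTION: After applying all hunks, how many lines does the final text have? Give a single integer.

Hunk 1: at line 6 remove [obt,roxl] add [djaq,atpri,legy] -> 10 lines: wtkv prtu wyf ymsm nqq vufc djaq atpri legy jko
Hunk 2: at line 4 remove [nqq,vufc,djaq] add [wkkip,ljk] -> 9 lines: wtkv prtu wyf ymsm wkkip ljk atpri legy jko
Hunk 3: at line 5 remove [ljk,atpri,legy] add [zdkfe,hre] -> 8 lines: wtkv prtu wyf ymsm wkkip zdkfe hre jko
Hunk 4: at line 2 remove [wyf,ymsm] add [uqt,llcyq] -> 8 lines: wtkv prtu uqt llcyq wkkip zdkfe hre jko
Hunk 5: at line 2 remove [llcyq,wkkip] add [qqymo,uoaj] -> 8 lines: wtkv prtu uqt qqymo uoaj zdkfe hre jko
Final line count: 8

Answer: 8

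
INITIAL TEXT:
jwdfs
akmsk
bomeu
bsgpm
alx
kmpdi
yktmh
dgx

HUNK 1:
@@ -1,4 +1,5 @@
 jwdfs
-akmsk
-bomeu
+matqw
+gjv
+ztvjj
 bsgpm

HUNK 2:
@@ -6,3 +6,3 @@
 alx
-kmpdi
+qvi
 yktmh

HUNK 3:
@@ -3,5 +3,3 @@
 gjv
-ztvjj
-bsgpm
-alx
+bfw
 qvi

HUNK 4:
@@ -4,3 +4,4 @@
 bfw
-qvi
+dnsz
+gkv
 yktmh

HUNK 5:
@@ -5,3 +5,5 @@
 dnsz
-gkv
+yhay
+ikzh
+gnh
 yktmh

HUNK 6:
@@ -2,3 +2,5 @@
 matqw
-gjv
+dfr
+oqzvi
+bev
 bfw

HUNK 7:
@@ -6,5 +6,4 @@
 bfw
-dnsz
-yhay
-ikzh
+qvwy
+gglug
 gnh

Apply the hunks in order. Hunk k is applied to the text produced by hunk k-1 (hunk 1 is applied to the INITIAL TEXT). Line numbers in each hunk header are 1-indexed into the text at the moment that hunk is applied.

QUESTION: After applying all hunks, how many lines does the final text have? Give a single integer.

Answer: 11

Derivation:
Hunk 1: at line 1 remove [akmsk,bomeu] add [matqw,gjv,ztvjj] -> 9 lines: jwdfs matqw gjv ztvjj bsgpm alx kmpdi yktmh dgx
Hunk 2: at line 6 remove [kmpdi] add [qvi] -> 9 lines: jwdfs matqw gjv ztvjj bsgpm alx qvi yktmh dgx
Hunk 3: at line 3 remove [ztvjj,bsgpm,alx] add [bfw] -> 7 lines: jwdfs matqw gjv bfw qvi yktmh dgx
Hunk 4: at line 4 remove [qvi] add [dnsz,gkv] -> 8 lines: jwdfs matqw gjv bfw dnsz gkv yktmh dgx
Hunk 5: at line 5 remove [gkv] add [yhay,ikzh,gnh] -> 10 lines: jwdfs matqw gjv bfw dnsz yhay ikzh gnh yktmh dgx
Hunk 6: at line 2 remove [gjv] add [dfr,oqzvi,bev] -> 12 lines: jwdfs matqw dfr oqzvi bev bfw dnsz yhay ikzh gnh yktmh dgx
Hunk 7: at line 6 remove [dnsz,yhay,ikzh] add [qvwy,gglug] -> 11 lines: jwdfs matqw dfr oqzvi bev bfw qvwy gglug gnh yktmh dgx
Final line count: 11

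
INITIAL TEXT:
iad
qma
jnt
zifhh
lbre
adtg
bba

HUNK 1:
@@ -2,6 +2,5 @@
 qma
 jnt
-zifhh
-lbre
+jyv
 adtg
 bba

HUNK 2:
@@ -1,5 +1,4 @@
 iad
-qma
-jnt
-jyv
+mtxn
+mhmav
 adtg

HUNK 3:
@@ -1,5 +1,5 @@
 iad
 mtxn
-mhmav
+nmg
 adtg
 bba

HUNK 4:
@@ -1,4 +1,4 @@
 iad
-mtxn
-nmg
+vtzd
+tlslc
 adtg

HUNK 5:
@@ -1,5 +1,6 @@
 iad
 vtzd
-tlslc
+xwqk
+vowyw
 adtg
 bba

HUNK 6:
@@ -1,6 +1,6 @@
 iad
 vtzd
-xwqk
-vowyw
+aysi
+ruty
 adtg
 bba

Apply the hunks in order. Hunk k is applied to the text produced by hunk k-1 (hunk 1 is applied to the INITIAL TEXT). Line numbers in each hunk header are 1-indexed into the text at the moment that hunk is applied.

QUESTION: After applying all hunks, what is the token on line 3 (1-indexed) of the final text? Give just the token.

Answer: aysi

Derivation:
Hunk 1: at line 2 remove [zifhh,lbre] add [jyv] -> 6 lines: iad qma jnt jyv adtg bba
Hunk 2: at line 1 remove [qma,jnt,jyv] add [mtxn,mhmav] -> 5 lines: iad mtxn mhmav adtg bba
Hunk 3: at line 1 remove [mhmav] add [nmg] -> 5 lines: iad mtxn nmg adtg bba
Hunk 4: at line 1 remove [mtxn,nmg] add [vtzd,tlslc] -> 5 lines: iad vtzd tlslc adtg bba
Hunk 5: at line 1 remove [tlslc] add [xwqk,vowyw] -> 6 lines: iad vtzd xwqk vowyw adtg bba
Hunk 6: at line 1 remove [xwqk,vowyw] add [aysi,ruty] -> 6 lines: iad vtzd aysi ruty adtg bba
Final line 3: aysi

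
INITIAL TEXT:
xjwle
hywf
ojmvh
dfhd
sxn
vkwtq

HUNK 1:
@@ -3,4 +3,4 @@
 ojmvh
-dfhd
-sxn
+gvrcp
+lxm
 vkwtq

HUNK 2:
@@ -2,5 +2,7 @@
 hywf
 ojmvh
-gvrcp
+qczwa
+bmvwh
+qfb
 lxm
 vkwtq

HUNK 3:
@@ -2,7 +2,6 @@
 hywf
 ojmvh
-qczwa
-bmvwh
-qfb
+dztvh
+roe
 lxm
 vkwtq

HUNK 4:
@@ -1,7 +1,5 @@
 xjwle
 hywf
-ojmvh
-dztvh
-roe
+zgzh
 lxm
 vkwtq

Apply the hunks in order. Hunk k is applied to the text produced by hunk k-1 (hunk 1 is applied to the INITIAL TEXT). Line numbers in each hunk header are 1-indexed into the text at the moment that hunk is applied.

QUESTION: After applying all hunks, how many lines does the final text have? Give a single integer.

Answer: 5

Derivation:
Hunk 1: at line 3 remove [dfhd,sxn] add [gvrcp,lxm] -> 6 lines: xjwle hywf ojmvh gvrcp lxm vkwtq
Hunk 2: at line 2 remove [gvrcp] add [qczwa,bmvwh,qfb] -> 8 lines: xjwle hywf ojmvh qczwa bmvwh qfb lxm vkwtq
Hunk 3: at line 2 remove [qczwa,bmvwh,qfb] add [dztvh,roe] -> 7 lines: xjwle hywf ojmvh dztvh roe lxm vkwtq
Hunk 4: at line 1 remove [ojmvh,dztvh,roe] add [zgzh] -> 5 lines: xjwle hywf zgzh lxm vkwtq
Final line count: 5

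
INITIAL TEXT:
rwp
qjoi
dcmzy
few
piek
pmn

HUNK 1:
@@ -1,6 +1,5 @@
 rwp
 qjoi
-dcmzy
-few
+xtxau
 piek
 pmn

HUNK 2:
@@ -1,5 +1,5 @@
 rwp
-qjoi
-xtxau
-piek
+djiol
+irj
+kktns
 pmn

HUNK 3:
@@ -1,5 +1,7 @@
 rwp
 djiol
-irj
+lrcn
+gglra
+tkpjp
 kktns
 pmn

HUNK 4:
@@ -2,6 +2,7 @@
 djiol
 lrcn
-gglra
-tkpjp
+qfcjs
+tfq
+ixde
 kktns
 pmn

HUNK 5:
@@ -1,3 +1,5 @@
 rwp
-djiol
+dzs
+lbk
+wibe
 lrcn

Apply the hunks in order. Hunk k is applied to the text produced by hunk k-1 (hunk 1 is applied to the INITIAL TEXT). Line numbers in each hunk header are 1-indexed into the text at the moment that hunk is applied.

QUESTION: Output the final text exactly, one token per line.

Hunk 1: at line 1 remove [dcmzy,few] add [xtxau] -> 5 lines: rwp qjoi xtxau piek pmn
Hunk 2: at line 1 remove [qjoi,xtxau,piek] add [djiol,irj,kktns] -> 5 lines: rwp djiol irj kktns pmn
Hunk 3: at line 1 remove [irj] add [lrcn,gglra,tkpjp] -> 7 lines: rwp djiol lrcn gglra tkpjp kktns pmn
Hunk 4: at line 2 remove [gglra,tkpjp] add [qfcjs,tfq,ixde] -> 8 lines: rwp djiol lrcn qfcjs tfq ixde kktns pmn
Hunk 5: at line 1 remove [djiol] add [dzs,lbk,wibe] -> 10 lines: rwp dzs lbk wibe lrcn qfcjs tfq ixde kktns pmn

Answer: rwp
dzs
lbk
wibe
lrcn
qfcjs
tfq
ixde
kktns
pmn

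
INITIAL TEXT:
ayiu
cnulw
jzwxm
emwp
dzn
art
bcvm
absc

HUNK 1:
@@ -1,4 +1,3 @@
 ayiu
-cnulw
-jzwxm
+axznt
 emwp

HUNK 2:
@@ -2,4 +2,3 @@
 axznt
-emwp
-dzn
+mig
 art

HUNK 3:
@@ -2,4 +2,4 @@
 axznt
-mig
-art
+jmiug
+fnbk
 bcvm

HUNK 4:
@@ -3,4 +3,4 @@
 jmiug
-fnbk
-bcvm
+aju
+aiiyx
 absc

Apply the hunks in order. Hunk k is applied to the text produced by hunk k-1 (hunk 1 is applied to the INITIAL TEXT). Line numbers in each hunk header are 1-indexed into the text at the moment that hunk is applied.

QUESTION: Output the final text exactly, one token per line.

Hunk 1: at line 1 remove [cnulw,jzwxm] add [axznt] -> 7 lines: ayiu axznt emwp dzn art bcvm absc
Hunk 2: at line 2 remove [emwp,dzn] add [mig] -> 6 lines: ayiu axznt mig art bcvm absc
Hunk 3: at line 2 remove [mig,art] add [jmiug,fnbk] -> 6 lines: ayiu axznt jmiug fnbk bcvm absc
Hunk 4: at line 3 remove [fnbk,bcvm] add [aju,aiiyx] -> 6 lines: ayiu axznt jmiug aju aiiyx absc

Answer: ayiu
axznt
jmiug
aju
aiiyx
absc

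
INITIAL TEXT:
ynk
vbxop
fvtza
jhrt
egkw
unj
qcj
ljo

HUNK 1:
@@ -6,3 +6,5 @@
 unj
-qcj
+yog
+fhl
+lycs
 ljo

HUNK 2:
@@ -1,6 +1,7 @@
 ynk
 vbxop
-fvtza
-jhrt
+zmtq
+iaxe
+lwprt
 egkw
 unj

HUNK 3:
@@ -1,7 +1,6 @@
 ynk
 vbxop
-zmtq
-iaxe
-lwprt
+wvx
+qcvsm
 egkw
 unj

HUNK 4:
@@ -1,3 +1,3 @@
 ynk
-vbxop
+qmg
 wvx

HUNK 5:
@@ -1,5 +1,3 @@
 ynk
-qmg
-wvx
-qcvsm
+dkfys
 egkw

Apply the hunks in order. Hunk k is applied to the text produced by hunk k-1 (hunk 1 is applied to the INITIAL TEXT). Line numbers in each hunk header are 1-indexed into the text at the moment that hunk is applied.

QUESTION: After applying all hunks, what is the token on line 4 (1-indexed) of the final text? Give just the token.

Answer: unj

Derivation:
Hunk 1: at line 6 remove [qcj] add [yog,fhl,lycs] -> 10 lines: ynk vbxop fvtza jhrt egkw unj yog fhl lycs ljo
Hunk 2: at line 1 remove [fvtza,jhrt] add [zmtq,iaxe,lwprt] -> 11 lines: ynk vbxop zmtq iaxe lwprt egkw unj yog fhl lycs ljo
Hunk 3: at line 1 remove [zmtq,iaxe,lwprt] add [wvx,qcvsm] -> 10 lines: ynk vbxop wvx qcvsm egkw unj yog fhl lycs ljo
Hunk 4: at line 1 remove [vbxop] add [qmg] -> 10 lines: ynk qmg wvx qcvsm egkw unj yog fhl lycs ljo
Hunk 5: at line 1 remove [qmg,wvx,qcvsm] add [dkfys] -> 8 lines: ynk dkfys egkw unj yog fhl lycs ljo
Final line 4: unj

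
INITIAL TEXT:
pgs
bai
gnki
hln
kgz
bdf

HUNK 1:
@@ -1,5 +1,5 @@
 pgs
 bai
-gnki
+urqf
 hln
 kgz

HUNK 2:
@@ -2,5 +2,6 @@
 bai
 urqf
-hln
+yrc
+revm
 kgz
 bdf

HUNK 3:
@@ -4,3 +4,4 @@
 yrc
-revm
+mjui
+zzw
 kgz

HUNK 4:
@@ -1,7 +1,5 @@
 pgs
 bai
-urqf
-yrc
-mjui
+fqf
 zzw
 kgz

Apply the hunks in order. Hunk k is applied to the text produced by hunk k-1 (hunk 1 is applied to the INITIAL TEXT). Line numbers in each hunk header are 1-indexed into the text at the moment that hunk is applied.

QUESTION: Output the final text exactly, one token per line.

Answer: pgs
bai
fqf
zzw
kgz
bdf

Derivation:
Hunk 1: at line 1 remove [gnki] add [urqf] -> 6 lines: pgs bai urqf hln kgz bdf
Hunk 2: at line 2 remove [hln] add [yrc,revm] -> 7 lines: pgs bai urqf yrc revm kgz bdf
Hunk 3: at line 4 remove [revm] add [mjui,zzw] -> 8 lines: pgs bai urqf yrc mjui zzw kgz bdf
Hunk 4: at line 1 remove [urqf,yrc,mjui] add [fqf] -> 6 lines: pgs bai fqf zzw kgz bdf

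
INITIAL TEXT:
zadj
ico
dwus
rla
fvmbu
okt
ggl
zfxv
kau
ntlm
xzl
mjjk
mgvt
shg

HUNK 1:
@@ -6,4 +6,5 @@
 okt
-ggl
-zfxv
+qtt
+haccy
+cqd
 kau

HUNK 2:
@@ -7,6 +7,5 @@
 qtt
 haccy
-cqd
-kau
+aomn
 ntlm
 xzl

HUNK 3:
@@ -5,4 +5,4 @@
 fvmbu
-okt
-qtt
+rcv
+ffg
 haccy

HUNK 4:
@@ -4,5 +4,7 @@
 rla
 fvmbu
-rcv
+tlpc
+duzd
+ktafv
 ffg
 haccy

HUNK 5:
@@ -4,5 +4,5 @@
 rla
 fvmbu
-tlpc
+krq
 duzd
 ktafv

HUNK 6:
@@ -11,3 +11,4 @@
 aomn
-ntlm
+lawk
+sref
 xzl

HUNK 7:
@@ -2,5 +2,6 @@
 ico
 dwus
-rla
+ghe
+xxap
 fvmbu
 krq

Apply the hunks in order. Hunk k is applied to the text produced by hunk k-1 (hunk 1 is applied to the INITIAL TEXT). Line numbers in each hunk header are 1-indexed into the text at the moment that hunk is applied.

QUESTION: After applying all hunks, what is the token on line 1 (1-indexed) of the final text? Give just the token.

Answer: zadj

Derivation:
Hunk 1: at line 6 remove [ggl,zfxv] add [qtt,haccy,cqd] -> 15 lines: zadj ico dwus rla fvmbu okt qtt haccy cqd kau ntlm xzl mjjk mgvt shg
Hunk 2: at line 7 remove [cqd,kau] add [aomn] -> 14 lines: zadj ico dwus rla fvmbu okt qtt haccy aomn ntlm xzl mjjk mgvt shg
Hunk 3: at line 5 remove [okt,qtt] add [rcv,ffg] -> 14 lines: zadj ico dwus rla fvmbu rcv ffg haccy aomn ntlm xzl mjjk mgvt shg
Hunk 4: at line 4 remove [rcv] add [tlpc,duzd,ktafv] -> 16 lines: zadj ico dwus rla fvmbu tlpc duzd ktafv ffg haccy aomn ntlm xzl mjjk mgvt shg
Hunk 5: at line 4 remove [tlpc] add [krq] -> 16 lines: zadj ico dwus rla fvmbu krq duzd ktafv ffg haccy aomn ntlm xzl mjjk mgvt shg
Hunk 6: at line 11 remove [ntlm] add [lawk,sref] -> 17 lines: zadj ico dwus rla fvmbu krq duzd ktafv ffg haccy aomn lawk sref xzl mjjk mgvt shg
Hunk 7: at line 2 remove [rla] add [ghe,xxap] -> 18 lines: zadj ico dwus ghe xxap fvmbu krq duzd ktafv ffg haccy aomn lawk sref xzl mjjk mgvt shg
Final line 1: zadj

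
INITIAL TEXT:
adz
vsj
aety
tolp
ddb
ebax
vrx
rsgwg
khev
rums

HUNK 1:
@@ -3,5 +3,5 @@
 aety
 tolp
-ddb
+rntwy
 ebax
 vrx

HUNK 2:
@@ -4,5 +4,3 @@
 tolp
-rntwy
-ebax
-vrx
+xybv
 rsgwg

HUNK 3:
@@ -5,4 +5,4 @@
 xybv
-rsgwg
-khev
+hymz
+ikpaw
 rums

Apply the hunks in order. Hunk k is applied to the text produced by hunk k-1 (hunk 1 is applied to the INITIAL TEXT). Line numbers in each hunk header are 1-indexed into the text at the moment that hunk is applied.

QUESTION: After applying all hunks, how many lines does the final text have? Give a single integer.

Answer: 8

Derivation:
Hunk 1: at line 3 remove [ddb] add [rntwy] -> 10 lines: adz vsj aety tolp rntwy ebax vrx rsgwg khev rums
Hunk 2: at line 4 remove [rntwy,ebax,vrx] add [xybv] -> 8 lines: adz vsj aety tolp xybv rsgwg khev rums
Hunk 3: at line 5 remove [rsgwg,khev] add [hymz,ikpaw] -> 8 lines: adz vsj aety tolp xybv hymz ikpaw rums
Final line count: 8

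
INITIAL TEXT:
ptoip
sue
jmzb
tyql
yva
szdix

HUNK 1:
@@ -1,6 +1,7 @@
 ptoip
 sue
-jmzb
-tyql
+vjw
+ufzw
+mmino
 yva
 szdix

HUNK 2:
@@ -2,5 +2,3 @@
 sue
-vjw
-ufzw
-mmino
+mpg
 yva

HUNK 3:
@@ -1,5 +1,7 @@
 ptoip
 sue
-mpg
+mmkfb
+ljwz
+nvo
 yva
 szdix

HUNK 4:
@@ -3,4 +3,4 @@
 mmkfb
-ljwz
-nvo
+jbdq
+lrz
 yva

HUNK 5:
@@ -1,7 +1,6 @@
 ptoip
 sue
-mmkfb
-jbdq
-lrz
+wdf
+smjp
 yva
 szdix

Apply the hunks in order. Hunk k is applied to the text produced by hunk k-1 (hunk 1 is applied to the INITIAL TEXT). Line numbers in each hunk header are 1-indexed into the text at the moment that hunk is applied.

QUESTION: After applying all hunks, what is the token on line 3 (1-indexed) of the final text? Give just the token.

Answer: wdf

Derivation:
Hunk 1: at line 1 remove [jmzb,tyql] add [vjw,ufzw,mmino] -> 7 lines: ptoip sue vjw ufzw mmino yva szdix
Hunk 2: at line 2 remove [vjw,ufzw,mmino] add [mpg] -> 5 lines: ptoip sue mpg yva szdix
Hunk 3: at line 1 remove [mpg] add [mmkfb,ljwz,nvo] -> 7 lines: ptoip sue mmkfb ljwz nvo yva szdix
Hunk 4: at line 3 remove [ljwz,nvo] add [jbdq,lrz] -> 7 lines: ptoip sue mmkfb jbdq lrz yva szdix
Hunk 5: at line 1 remove [mmkfb,jbdq,lrz] add [wdf,smjp] -> 6 lines: ptoip sue wdf smjp yva szdix
Final line 3: wdf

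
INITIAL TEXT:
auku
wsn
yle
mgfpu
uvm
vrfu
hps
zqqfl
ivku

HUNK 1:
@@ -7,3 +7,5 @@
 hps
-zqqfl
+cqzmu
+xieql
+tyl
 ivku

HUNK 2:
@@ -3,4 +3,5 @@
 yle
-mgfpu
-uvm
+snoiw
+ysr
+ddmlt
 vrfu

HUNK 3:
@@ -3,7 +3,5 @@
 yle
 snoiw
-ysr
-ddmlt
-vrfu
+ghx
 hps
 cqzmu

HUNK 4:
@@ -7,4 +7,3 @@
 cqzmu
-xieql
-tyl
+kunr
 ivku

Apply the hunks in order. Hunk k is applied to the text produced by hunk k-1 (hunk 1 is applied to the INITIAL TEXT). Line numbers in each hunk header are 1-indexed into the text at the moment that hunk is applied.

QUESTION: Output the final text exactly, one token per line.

Answer: auku
wsn
yle
snoiw
ghx
hps
cqzmu
kunr
ivku

Derivation:
Hunk 1: at line 7 remove [zqqfl] add [cqzmu,xieql,tyl] -> 11 lines: auku wsn yle mgfpu uvm vrfu hps cqzmu xieql tyl ivku
Hunk 2: at line 3 remove [mgfpu,uvm] add [snoiw,ysr,ddmlt] -> 12 lines: auku wsn yle snoiw ysr ddmlt vrfu hps cqzmu xieql tyl ivku
Hunk 3: at line 3 remove [ysr,ddmlt,vrfu] add [ghx] -> 10 lines: auku wsn yle snoiw ghx hps cqzmu xieql tyl ivku
Hunk 4: at line 7 remove [xieql,tyl] add [kunr] -> 9 lines: auku wsn yle snoiw ghx hps cqzmu kunr ivku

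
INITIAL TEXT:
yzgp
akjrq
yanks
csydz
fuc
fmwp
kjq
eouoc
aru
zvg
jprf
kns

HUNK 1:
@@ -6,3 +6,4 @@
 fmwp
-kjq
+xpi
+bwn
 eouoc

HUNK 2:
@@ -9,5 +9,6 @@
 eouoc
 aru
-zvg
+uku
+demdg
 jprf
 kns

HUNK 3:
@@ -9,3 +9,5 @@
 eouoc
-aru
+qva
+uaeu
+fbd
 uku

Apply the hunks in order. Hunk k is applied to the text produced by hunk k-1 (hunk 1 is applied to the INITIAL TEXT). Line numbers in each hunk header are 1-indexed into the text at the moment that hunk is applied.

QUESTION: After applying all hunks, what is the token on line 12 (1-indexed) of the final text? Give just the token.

Hunk 1: at line 6 remove [kjq] add [xpi,bwn] -> 13 lines: yzgp akjrq yanks csydz fuc fmwp xpi bwn eouoc aru zvg jprf kns
Hunk 2: at line 9 remove [zvg] add [uku,demdg] -> 14 lines: yzgp akjrq yanks csydz fuc fmwp xpi bwn eouoc aru uku demdg jprf kns
Hunk 3: at line 9 remove [aru] add [qva,uaeu,fbd] -> 16 lines: yzgp akjrq yanks csydz fuc fmwp xpi bwn eouoc qva uaeu fbd uku demdg jprf kns
Final line 12: fbd

Answer: fbd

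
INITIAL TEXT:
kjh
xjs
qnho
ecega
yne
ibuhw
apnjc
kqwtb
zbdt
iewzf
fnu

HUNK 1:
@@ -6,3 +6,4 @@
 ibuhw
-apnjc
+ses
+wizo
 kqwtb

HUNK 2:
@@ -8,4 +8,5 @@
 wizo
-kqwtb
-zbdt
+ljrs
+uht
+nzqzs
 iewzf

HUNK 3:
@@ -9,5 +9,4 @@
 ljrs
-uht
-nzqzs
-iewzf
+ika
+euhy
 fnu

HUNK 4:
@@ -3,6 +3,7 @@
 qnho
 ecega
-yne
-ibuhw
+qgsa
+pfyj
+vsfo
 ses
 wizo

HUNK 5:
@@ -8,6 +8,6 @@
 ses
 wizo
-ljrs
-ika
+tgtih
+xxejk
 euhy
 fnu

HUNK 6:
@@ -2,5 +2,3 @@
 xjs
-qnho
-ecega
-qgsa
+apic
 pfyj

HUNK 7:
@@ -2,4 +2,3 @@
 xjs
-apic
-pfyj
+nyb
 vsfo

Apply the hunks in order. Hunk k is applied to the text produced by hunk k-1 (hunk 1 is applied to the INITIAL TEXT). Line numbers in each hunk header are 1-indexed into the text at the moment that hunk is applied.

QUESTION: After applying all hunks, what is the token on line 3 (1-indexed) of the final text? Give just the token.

Hunk 1: at line 6 remove [apnjc] add [ses,wizo] -> 12 lines: kjh xjs qnho ecega yne ibuhw ses wizo kqwtb zbdt iewzf fnu
Hunk 2: at line 8 remove [kqwtb,zbdt] add [ljrs,uht,nzqzs] -> 13 lines: kjh xjs qnho ecega yne ibuhw ses wizo ljrs uht nzqzs iewzf fnu
Hunk 3: at line 9 remove [uht,nzqzs,iewzf] add [ika,euhy] -> 12 lines: kjh xjs qnho ecega yne ibuhw ses wizo ljrs ika euhy fnu
Hunk 4: at line 3 remove [yne,ibuhw] add [qgsa,pfyj,vsfo] -> 13 lines: kjh xjs qnho ecega qgsa pfyj vsfo ses wizo ljrs ika euhy fnu
Hunk 5: at line 8 remove [ljrs,ika] add [tgtih,xxejk] -> 13 lines: kjh xjs qnho ecega qgsa pfyj vsfo ses wizo tgtih xxejk euhy fnu
Hunk 6: at line 2 remove [qnho,ecega,qgsa] add [apic] -> 11 lines: kjh xjs apic pfyj vsfo ses wizo tgtih xxejk euhy fnu
Hunk 7: at line 2 remove [apic,pfyj] add [nyb] -> 10 lines: kjh xjs nyb vsfo ses wizo tgtih xxejk euhy fnu
Final line 3: nyb

Answer: nyb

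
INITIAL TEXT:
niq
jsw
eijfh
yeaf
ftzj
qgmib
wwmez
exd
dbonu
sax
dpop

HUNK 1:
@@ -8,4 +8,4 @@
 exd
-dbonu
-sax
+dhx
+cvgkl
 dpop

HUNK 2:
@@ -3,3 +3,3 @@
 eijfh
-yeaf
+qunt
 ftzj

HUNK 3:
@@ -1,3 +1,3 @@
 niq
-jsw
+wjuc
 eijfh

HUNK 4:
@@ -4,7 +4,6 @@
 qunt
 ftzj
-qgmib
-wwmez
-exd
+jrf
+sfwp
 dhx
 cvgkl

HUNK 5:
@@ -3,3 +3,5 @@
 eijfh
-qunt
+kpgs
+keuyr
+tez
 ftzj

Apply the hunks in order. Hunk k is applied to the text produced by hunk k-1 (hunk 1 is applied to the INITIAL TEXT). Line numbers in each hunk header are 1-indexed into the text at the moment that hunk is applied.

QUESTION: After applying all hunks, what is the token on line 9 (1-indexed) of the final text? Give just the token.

Hunk 1: at line 8 remove [dbonu,sax] add [dhx,cvgkl] -> 11 lines: niq jsw eijfh yeaf ftzj qgmib wwmez exd dhx cvgkl dpop
Hunk 2: at line 3 remove [yeaf] add [qunt] -> 11 lines: niq jsw eijfh qunt ftzj qgmib wwmez exd dhx cvgkl dpop
Hunk 3: at line 1 remove [jsw] add [wjuc] -> 11 lines: niq wjuc eijfh qunt ftzj qgmib wwmez exd dhx cvgkl dpop
Hunk 4: at line 4 remove [qgmib,wwmez,exd] add [jrf,sfwp] -> 10 lines: niq wjuc eijfh qunt ftzj jrf sfwp dhx cvgkl dpop
Hunk 5: at line 3 remove [qunt] add [kpgs,keuyr,tez] -> 12 lines: niq wjuc eijfh kpgs keuyr tez ftzj jrf sfwp dhx cvgkl dpop
Final line 9: sfwp

Answer: sfwp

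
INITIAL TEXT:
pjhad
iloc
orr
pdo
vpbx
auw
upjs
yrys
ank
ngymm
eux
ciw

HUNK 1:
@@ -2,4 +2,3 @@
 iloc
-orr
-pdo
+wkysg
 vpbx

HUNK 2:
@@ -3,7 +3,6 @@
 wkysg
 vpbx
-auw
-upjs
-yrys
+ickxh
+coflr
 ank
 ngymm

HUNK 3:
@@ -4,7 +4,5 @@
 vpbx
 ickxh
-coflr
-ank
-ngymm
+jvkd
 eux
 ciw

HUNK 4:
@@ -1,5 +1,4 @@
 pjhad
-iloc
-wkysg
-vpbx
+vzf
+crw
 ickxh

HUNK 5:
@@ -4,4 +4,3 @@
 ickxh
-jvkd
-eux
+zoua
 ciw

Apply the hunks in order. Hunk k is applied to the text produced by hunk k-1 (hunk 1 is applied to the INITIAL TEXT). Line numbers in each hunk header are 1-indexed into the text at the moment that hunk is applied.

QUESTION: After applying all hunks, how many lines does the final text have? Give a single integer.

Hunk 1: at line 2 remove [orr,pdo] add [wkysg] -> 11 lines: pjhad iloc wkysg vpbx auw upjs yrys ank ngymm eux ciw
Hunk 2: at line 3 remove [auw,upjs,yrys] add [ickxh,coflr] -> 10 lines: pjhad iloc wkysg vpbx ickxh coflr ank ngymm eux ciw
Hunk 3: at line 4 remove [coflr,ank,ngymm] add [jvkd] -> 8 lines: pjhad iloc wkysg vpbx ickxh jvkd eux ciw
Hunk 4: at line 1 remove [iloc,wkysg,vpbx] add [vzf,crw] -> 7 lines: pjhad vzf crw ickxh jvkd eux ciw
Hunk 5: at line 4 remove [jvkd,eux] add [zoua] -> 6 lines: pjhad vzf crw ickxh zoua ciw
Final line count: 6

Answer: 6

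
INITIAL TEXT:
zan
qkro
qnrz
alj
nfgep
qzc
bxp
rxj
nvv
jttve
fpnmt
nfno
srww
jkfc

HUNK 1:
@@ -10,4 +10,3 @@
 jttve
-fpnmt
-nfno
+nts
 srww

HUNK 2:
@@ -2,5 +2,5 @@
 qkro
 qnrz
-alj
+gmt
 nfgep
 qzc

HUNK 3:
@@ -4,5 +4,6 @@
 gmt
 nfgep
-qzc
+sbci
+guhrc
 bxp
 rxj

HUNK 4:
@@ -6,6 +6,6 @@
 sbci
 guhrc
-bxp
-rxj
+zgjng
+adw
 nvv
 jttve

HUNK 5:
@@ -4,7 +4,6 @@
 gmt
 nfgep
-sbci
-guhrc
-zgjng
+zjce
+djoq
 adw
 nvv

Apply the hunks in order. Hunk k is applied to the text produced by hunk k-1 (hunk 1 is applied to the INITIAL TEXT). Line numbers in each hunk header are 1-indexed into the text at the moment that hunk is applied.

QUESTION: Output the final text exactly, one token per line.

Hunk 1: at line 10 remove [fpnmt,nfno] add [nts] -> 13 lines: zan qkro qnrz alj nfgep qzc bxp rxj nvv jttve nts srww jkfc
Hunk 2: at line 2 remove [alj] add [gmt] -> 13 lines: zan qkro qnrz gmt nfgep qzc bxp rxj nvv jttve nts srww jkfc
Hunk 3: at line 4 remove [qzc] add [sbci,guhrc] -> 14 lines: zan qkro qnrz gmt nfgep sbci guhrc bxp rxj nvv jttve nts srww jkfc
Hunk 4: at line 6 remove [bxp,rxj] add [zgjng,adw] -> 14 lines: zan qkro qnrz gmt nfgep sbci guhrc zgjng adw nvv jttve nts srww jkfc
Hunk 5: at line 4 remove [sbci,guhrc,zgjng] add [zjce,djoq] -> 13 lines: zan qkro qnrz gmt nfgep zjce djoq adw nvv jttve nts srww jkfc

Answer: zan
qkro
qnrz
gmt
nfgep
zjce
djoq
adw
nvv
jttve
nts
srww
jkfc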